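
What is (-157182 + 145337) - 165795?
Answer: -177640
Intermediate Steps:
(-157182 + 145337) - 165795 = -11845 - 165795 = -177640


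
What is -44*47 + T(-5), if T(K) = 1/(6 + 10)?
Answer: -33087/16 ≈ -2067.9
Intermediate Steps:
T(K) = 1/16
-44*47 + T(-5) = -44*47 + 1/16 = -2068 + 1/16 = -33087/16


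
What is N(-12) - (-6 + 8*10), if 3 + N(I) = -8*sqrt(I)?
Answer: -77 - 16*I*sqrt(3) ≈ -77.0 - 27.713*I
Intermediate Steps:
N(I) = -3 - 8*sqrt(I)
N(-12) - (-6 + 8*10) = (-3 - 16*I*sqrt(3)) - (-6 + 8*10) = (-3 - 16*I*sqrt(3)) - (-6 + 80) = (-3 - 16*I*sqrt(3)) - 1*74 = (-3 - 16*I*sqrt(3)) - 74 = -77 - 16*I*sqrt(3)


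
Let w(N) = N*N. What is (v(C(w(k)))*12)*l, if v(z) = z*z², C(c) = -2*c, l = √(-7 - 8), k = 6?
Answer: -4478976*I*√15 ≈ -1.7347e+7*I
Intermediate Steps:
l = I*√15 (l = √(-15) = I*√15 ≈ 3.873*I)
w(N) = N²
v(z) = z³
(v(C(w(k)))*12)*l = ((-2*6²)³*12)*(I*√15) = ((-2*36)³*12)*(I*√15) = ((-72)³*12)*(I*√15) = (-373248*12)*(I*√15) = -4478976*I*√15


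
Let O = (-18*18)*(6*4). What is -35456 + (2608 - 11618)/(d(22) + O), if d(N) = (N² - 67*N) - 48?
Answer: -156250087/4407 ≈ -35455.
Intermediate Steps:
O = -7776 (O = -324*24 = -7776)
d(N) = -48 + N² - 67*N
-35456 + (2608 - 11618)/(d(22) + O) = -35456 + (2608 - 11618)/((-48 + 22² - 67*22) - 7776) = -35456 - 9010/((-48 + 484 - 1474) - 7776) = -35456 - 9010/(-1038 - 7776) = -35456 - 9010/(-8814) = -35456 - 9010*(-1/8814) = -35456 + 4505/4407 = -156250087/4407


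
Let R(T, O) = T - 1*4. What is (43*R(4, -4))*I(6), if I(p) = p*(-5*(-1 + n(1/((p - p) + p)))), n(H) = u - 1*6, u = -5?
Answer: 0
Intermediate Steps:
R(T, O) = -4 + T (R(T, O) = T - 4 = -4 + T)
n(H) = -11 (n(H) = -5 - 1*6 = -5 - 6 = -11)
I(p) = 60*p (I(p) = p*(-5*(-1 - 11)) = p*(-5*(-12)) = p*60 = 60*p)
(43*R(4, -4))*I(6) = (43*(-4 + 4))*(60*6) = (43*0)*360 = 0*360 = 0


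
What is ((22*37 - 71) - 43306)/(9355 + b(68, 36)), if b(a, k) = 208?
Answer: -42563/9563 ≈ -4.4508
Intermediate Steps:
((22*37 - 71) - 43306)/(9355 + b(68, 36)) = ((22*37 - 71) - 43306)/(9355 + 208) = ((814 - 71) - 43306)/9563 = (743 - 43306)*(1/9563) = -42563*1/9563 = -42563/9563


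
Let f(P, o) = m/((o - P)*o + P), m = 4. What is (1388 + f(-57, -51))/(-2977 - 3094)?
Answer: -503840/2203773 ≈ -0.22863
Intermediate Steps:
f(P, o) = 4/(P + o*(o - P)) (f(P, o) = 4/((o - P)*o + P) = 4/(o*(o - P) + P) = 4/(P + o*(o - P)))
(1388 + f(-57, -51))/(-2977 - 3094) = (1388 + 4/(-57 + (-51)² - 1*(-57)*(-51)))/(-2977 - 3094) = (1388 + 4/(-57 + 2601 - 2907))/(-6071) = (1388 + 4/(-363))*(-1/6071) = (1388 + 4*(-1/363))*(-1/6071) = (1388 - 4/363)*(-1/6071) = (503840/363)*(-1/6071) = -503840/2203773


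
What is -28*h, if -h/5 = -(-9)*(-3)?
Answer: -3780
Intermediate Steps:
h = 135 (h = -(-5)*(-9*(-3)) = -(-5)*27 = -5*(-27) = 135)
-28*h = -28*135 = -3780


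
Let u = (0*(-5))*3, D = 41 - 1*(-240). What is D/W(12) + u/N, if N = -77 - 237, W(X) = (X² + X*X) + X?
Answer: 281/300 ≈ 0.93667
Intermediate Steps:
W(X) = X + 2*X² (W(X) = (X² + X²) + X = 2*X² + X = X + 2*X²)
N = -314
D = 281 (D = 41 + 240 = 281)
u = 0 (u = 0*3 = 0)
D/W(12) + u/N = 281/((12*(1 + 2*12))) + 0/(-314) = 281/((12*(1 + 24))) + 0*(-1/314) = 281/((12*25)) + 0 = 281/300 + 0 = 281/300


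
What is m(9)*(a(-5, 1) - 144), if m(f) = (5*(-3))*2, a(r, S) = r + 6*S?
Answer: 4290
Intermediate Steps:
m(f) = -30 (m(f) = -15*2 = -30)
m(9)*(a(-5, 1) - 144) = -30*((-5 + 6*1) - 144) = -30*((-5 + 6) - 144) = -30*(1 - 144) = -30*(-143) = 4290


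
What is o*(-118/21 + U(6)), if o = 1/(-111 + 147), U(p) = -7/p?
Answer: -95/504 ≈ -0.18849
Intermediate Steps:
o = 1/36 ≈ 0.027778
o*(-118/21 + U(6)) = (-118/21 - 7/6)/36 = (1/36)*(-95/14) = -95/504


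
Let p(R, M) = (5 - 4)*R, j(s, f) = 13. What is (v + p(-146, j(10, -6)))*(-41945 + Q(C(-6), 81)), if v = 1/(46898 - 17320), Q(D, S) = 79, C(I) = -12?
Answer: 90396795071/14789 ≈ 6.1124e+6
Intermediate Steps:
p(R, M) = R (p(R, M) = 1*R = R)
v = 1/29578 ≈ 3.3809e-5
(v + p(-146, j(10, -6)))*(-41945 + Q(C(-6), 81)) = (1/29578 - 146)*(-41945 + 79) = -4318387/29578*(-41866) = 90396795071/14789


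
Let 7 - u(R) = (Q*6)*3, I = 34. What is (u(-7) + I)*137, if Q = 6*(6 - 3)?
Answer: -38771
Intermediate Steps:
Q = 18 (Q = 6*3 = 18)
u(R) = -317 (u(R) = 7 - 18*6*3 = 7 - 108*3 = 7 - 1*324 = 7 - 324 = -317)
(u(-7) + I)*137 = (-317 + 34)*137 = -283*137 = -38771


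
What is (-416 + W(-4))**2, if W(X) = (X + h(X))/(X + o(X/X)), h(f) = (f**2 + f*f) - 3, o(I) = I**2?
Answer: 1620529/9 ≈ 1.8006e+5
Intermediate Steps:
h(f) = -3 + 2*f**2 (h(f) = (f**2 + f**2) - 3 = 2*f**2 - 3 = -3 + 2*f**2)
W(X) = (-3 + X + 2*X**2)/(1 + X) (W(X) = (X + (-3 + 2*X**2))/(X + (X/X)**2) = (-3 + X + 2*X**2)/(X + 1**2) = (-3 + X + 2*X**2)/(X + 1) = (-3 + X + 2*X**2)/(1 + X))
(-416 + W(-4))**2 = (-416 + (-3 - 4 + 2*(-4)**2)/(1 - 4))**2 = (-416 + (-3 - 4 + 2*16)/(-3))**2 = (-416 - (-3 - 4 + 32)/3)**2 = (-416 - 1/3*25)**2 = (-416 - 25/3)**2 = (-1273/3)**2 = 1620529/9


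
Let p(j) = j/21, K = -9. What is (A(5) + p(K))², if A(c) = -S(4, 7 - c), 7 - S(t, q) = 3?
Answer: 961/49 ≈ 19.612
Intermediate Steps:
S(t, q) = 4 (S(t, q) = 7 - 1*3 = 7 - 3 = 4)
A(c) = -4 (A(c) = -1*4 = -4)
p(j) = j/21 (p(j) = j*(1/21) = j/21)
(A(5) + p(K))² = (-4 + (1/21)*(-9))² = (-4 - 3/7)² = (-31/7)² = 961/49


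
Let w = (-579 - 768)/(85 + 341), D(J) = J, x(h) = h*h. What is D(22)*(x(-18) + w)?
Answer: 501149/71 ≈ 7058.4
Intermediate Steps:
x(h) = h²
w = -449/142 (w = -1347/426 = -1347*1/426 = -449/142 ≈ -3.1620)
D(22)*(x(-18) + w) = 22*((-18)² - 449/142) = 22*(324 - 449/142) = 22*(45559/142) = 501149/71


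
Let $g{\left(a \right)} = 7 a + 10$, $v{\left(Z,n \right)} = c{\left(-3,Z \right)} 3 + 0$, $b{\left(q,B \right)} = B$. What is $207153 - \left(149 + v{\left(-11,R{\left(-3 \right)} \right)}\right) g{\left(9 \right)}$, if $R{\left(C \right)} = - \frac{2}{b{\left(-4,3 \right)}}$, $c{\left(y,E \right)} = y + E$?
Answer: $199342$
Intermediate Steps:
$c{\left(y,E \right)} = E + y$
$R{\left(C \right)} = - \frac{2}{3}$
$v{\left(Z,n \right)} = -9 + 3 Z$ ($v{\left(Z,n \right)} = \left(Z - 3\right) 3 + 0 = \left(-3 + Z\right) 3 + 0 = \left(-9 + 3 Z\right) + 0 = -9 + 3 Z$)
$g{\left(a \right)} = 10 + 7 a$
$207153 - \left(149 + v{\left(-11,R{\left(-3 \right)} \right)}\right) g{\left(9 \right)} = 207153 - \left(149 + \left(-9 + 3 \left(-11\right)\right)\right) \left(10 + 7 \cdot 9\right) = 207153 - \left(149 - 42\right) \left(10 + 63\right) = 207153 - \left(149 - 42\right) 73 = 207153 - 107 \cdot 73 = 207153 - 7811 = 199342$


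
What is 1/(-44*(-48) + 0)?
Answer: 1/2112 ≈ 0.00047348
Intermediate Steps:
1/(-44*(-48) + 0) = 1/(2112 + 0) = 1/2112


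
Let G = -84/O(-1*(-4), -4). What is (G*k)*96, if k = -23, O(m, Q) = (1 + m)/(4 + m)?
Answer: 1483776/5 ≈ 2.9676e+5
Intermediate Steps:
O(m, Q) = (1 + m)/(4 + m)
G = -672/5 (G = -84*(4 - 1*(-4))/(1 - 1*(-4)) = -84*(4 + 4)/(1 + 4) = -84/(5/8) = -84/((1/8)*5) = -84/5/8 = -84*8/5 = -672/5 ≈ -134.40)
(G*k)*96 = -672/5*(-23)*96 = (15456/5)*96 = 1483776/5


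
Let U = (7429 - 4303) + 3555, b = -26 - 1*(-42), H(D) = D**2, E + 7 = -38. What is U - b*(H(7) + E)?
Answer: 6617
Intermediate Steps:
E = -45 (E = -7 - 38 = -45)
b = 16 (b = -26 + 42 = 16)
U = 6681 (U = 3126 + 3555 = 6681)
U - b*(H(7) + E) = 6681 - 16*(7**2 - 45) = 6681 - 16*(49 - 45) = 6681 - 16*4 = 6681 - 1*64 = 6681 - 64 = 6617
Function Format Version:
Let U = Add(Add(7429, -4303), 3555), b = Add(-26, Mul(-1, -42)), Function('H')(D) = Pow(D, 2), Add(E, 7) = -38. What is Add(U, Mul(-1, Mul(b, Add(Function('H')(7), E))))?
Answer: 6617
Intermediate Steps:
E = -45 (E = Add(-7, -38) = -45)
b = 16 (b = Add(-26, 42) = 16)
U = 6681 (U = Add(3126, 3555) = 6681)
Add(U, Mul(-1, Mul(b, Add(Function('H')(7), E)))) = Add(6681, Mul(-1, Mul(16, Add(Pow(7, 2), -45)))) = Add(6681, Mul(-1, Mul(16, Add(49, -45)))) = Add(6681, Mul(-1, Mul(16, 4))) = Add(6681, Mul(-1, 64)) = Add(6681, -64) = 6617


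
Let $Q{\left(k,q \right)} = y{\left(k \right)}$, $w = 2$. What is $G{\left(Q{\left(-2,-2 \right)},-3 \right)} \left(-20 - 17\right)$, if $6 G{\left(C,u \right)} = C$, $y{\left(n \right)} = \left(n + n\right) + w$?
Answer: $\frac{37}{3} \approx 12.333$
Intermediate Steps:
$y{\left(n \right)} = 2 + 2 n$ ($y{\left(n \right)} = \left(n + n\right) + 2 = 2 n + 2 = 2 + 2 n$)
$Q{\left(k,q \right)} = 2 + 2 k$
$G{\left(C,u \right)} = \frac{C}{6}$
$G{\left(Q{\left(-2,-2 \right)},-3 \right)} \left(-20 - 17\right) = \frac{2 + 2 \left(-2\right)}{6} \left(-20 - 17\right) = \frac{2 - 4}{6} \left(-37\right) = \frac{1}{6} \left(-2\right) \left(-37\right) = \left(- \frac{1}{3}\right) \left(-37\right) = \frac{37}{3}$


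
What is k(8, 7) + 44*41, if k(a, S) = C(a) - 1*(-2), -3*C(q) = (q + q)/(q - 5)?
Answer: 16238/9 ≈ 1804.2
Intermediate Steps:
C(q) = -2*q/(3*(-5 + q)) (C(q) = -(q + q)/(3*(q - 5)) = -2*q/(3*(-5 + q)))
k(a, S) = 2 - 2*a/(-15 + 3*a) (k(a, S) = -2*a/(-15 + 3*a) - 1*(-2) = -2*a/(-15 + 3*a) + 2 = 2 - 2*a/(-15 + 3*a))
k(8, 7) + 44*41 = 2*(-15 + 2*8)/(3*(-5 + 8)) + 44*41 = (⅔)*(-15 + 16)/3 + 1804 = (⅔)*(⅓)*1 + 1804 = 2/9 + 1804 = 16238/9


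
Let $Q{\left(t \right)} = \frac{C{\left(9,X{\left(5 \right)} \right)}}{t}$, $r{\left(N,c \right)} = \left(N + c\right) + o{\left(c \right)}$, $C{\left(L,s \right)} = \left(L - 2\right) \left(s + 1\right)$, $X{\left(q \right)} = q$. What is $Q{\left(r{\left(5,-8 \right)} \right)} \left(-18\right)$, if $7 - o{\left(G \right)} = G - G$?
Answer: $-189$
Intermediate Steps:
$o{\left(G \right)} = 7$ ($o{\left(G \right)} = 7 - \left(G - G\right) = 7 - 0 = 7 + 0 = 7$)
$C{\left(L,s \right)} = \left(1 + s\right) \left(-2 + L\right)$ ($C{\left(L,s \right)} = \left(-2 + L\right) \left(1 + s\right) = \left(1 + s\right) \left(-2 + L\right)$)
$r{\left(N,c \right)} = 7 + N + c$ ($r{\left(N,c \right)} = \left(N + c\right) + 7 = 7 + N + c$)
$Q{\left(t \right)} = \frac{42}{t}$ ($Q{\left(t \right)} = \frac{-2 + 9 - 10 + 9 \cdot 5}{t} = \frac{-2 + 9 - 10 + 45}{t} = \frac{42}{t}$)
$Q{\left(r{\left(5,-8 \right)} \right)} \left(-18\right) = \frac{42}{7 + 5 - 8} \left(-18\right) = \frac{42}{4} \left(-18\right) = 42 \cdot \frac{1}{4} \left(-18\right) = \frac{21}{2} \left(-18\right) = -189$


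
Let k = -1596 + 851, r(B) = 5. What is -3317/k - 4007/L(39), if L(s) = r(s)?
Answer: -593726/745 ≈ -796.95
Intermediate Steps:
L(s) = 5
k = -745
-3317/k - 4007/L(39) = -3317/(-745) - 4007/5 = -3317*(-1/745) - 4007*⅕ = 3317/745 - 4007/5 = -593726/745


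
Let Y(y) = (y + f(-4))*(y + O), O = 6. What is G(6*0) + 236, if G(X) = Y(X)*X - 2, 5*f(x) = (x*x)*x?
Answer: 234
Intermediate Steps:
f(x) = x³/5 (f(x) = ((x*x)*x)/5 = (x²*x)/5 = x³/5)
Y(y) = (6 + y)*(-64/5 + y) (Y(y) = (y + (⅕)*(-4)³)*(y + 6) = (y + (⅕)*(-64))*(6 + y) = (y - 64/5)*(6 + y) = (-64/5 + y)*(6 + y) = (6 + y)*(-64/5 + y))
G(X) = -2 + X*(-384/5 + X² - 34*X/5) (G(X) = (-384/5 + X² - 34*X/5)*X - 2 = X*(-384/5 + X² - 34*X/5) - 2 = -2 + X*(-384/5 + X² - 34*X/5))
G(6*0) + 236 = (-2 + (6*0)*(-384 - 204*0 + 5*(6*0)²)/5) + 236 = (-2 + (⅕)*0*(-384 - 34*0 + 5*0²)) + 236 = (-2 + (⅕)*0*(-384 + 0 + 5*0)) + 236 = (-2 + (⅕)*0*(-384 + 0 + 0)) + 236 = (-2 + (⅕)*0*(-384)) + 236 = (-2 + 0) + 236 = -2 + 236 = 234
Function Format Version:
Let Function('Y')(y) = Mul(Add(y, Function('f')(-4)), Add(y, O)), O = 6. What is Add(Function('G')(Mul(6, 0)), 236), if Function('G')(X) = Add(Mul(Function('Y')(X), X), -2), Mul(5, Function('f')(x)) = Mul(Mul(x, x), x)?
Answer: 234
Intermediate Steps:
Function('f')(x) = Mul(Rational(1, 5), Pow(x, 3)) (Function('f')(x) = Mul(Rational(1, 5), Mul(Mul(x, x), x)) = Mul(Rational(1, 5), Mul(Pow(x, 2), x)) = Mul(Rational(1, 5), Pow(x, 3)))
Function('Y')(y) = Mul(Add(6, y), Add(Rational(-64, 5), y)) (Function('Y')(y) = Mul(Add(y, Mul(Rational(1, 5), Pow(-4, 3))), Add(y, 6)) = Mul(Add(y, Mul(Rational(1, 5), -64)), Add(6, y)) = Mul(Add(y, Rational(-64, 5)), Add(6, y)) = Mul(Add(Rational(-64, 5), y), Add(6, y)) = Mul(Add(6, y), Add(Rational(-64, 5), y)))
Function('G')(X) = Add(-2, Mul(X, Add(Rational(-384, 5), Pow(X, 2), Mul(Rational(-34, 5), X)))) (Function('G')(X) = Add(Mul(Add(Rational(-384, 5), Pow(X, 2), Mul(Rational(-34, 5), X)), X), -2) = Add(Mul(X, Add(Rational(-384, 5), Pow(X, 2), Mul(Rational(-34, 5), X))), -2) = Add(-2, Mul(X, Add(Rational(-384, 5), Pow(X, 2), Mul(Rational(-34, 5), X)))))
Add(Function('G')(Mul(6, 0)), 236) = Add(Add(-2, Mul(Rational(1, 5), Mul(6, 0), Add(-384, Mul(-34, Mul(6, 0)), Mul(5, Pow(Mul(6, 0), 2))))), 236) = Add(Add(-2, Mul(Rational(1, 5), 0, Add(-384, Mul(-34, 0), Mul(5, Pow(0, 2))))), 236) = Add(Add(-2, Mul(Rational(1, 5), 0, Add(-384, 0, Mul(5, 0)))), 236) = Add(Add(-2, Mul(Rational(1, 5), 0, Add(-384, 0, 0))), 236) = Add(Add(-2, Mul(Rational(1, 5), 0, -384)), 236) = Add(Add(-2, 0), 236) = Add(-2, 236) = 234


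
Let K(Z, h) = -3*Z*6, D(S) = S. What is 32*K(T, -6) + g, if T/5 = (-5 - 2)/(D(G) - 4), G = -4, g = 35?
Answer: -2485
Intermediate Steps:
T = 35/8 (T = 5*((-5 - 2)/(-4 - 4)) = 5*(-7/(-8)) = 5*(-7*(-1/8)) = 5*(7/8) = 35/8 ≈ 4.3750)
K(Z, h) = -18*Z
32*K(T, -6) + g = 32*(-18*35/8) + 35 = 32*(-315/4) + 35 = -2520 + 35 = -2485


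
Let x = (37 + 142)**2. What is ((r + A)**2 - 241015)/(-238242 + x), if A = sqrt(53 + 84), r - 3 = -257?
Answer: 176362/206201 + 508*sqrt(137)/206201 ≈ 0.88413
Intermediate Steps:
r = -254 (r = 3 - 257 = -254)
A = sqrt(137) ≈ 11.705
x = 32041 (x = 179**2 = 32041)
((r + A)**2 - 241015)/(-238242 + x) = ((-254 + sqrt(137))**2 - 241015)/(-238242 + 32041) = (-241015 + (-254 + sqrt(137))**2)/(-206201) = (-241015 + (-254 + sqrt(137))**2)*(-1/206201) = 241015/206201 - (-254 + sqrt(137))**2/206201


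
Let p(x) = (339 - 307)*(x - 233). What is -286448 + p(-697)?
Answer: -316208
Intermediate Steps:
p(x) = -7456 + 32*x (p(x) = 32*(-233 + x) = -7456 + 32*x)
-286448 + p(-697) = -286448 + (-7456 + 32*(-697)) = -286448 + (-7456 - 22304) = -286448 - 29760 = -316208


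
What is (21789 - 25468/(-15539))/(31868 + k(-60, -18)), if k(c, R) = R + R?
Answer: 338604739/494637448 ≈ 0.68455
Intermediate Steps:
k(c, R) = 2*R
(21789 - 25468/(-15539))/(31868 + k(-60, -18)) = (21789 - 25468/(-15539))/(31868 + 2*(-18)) = (21789 - 25468*(-1/15539))/(31868 - 36) = (21789 + 25468/15539)/31832 = (338604739/15539)*(1/31832) = 338604739/494637448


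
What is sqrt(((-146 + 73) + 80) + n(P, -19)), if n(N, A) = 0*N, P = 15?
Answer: sqrt(7) ≈ 2.6458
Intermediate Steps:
n(N, A) = 0
sqrt(((-146 + 73) + 80) + n(P, -19)) = sqrt(((-146 + 73) + 80) + 0) = sqrt((-73 + 80) + 0) = sqrt(7 + 0) = sqrt(7)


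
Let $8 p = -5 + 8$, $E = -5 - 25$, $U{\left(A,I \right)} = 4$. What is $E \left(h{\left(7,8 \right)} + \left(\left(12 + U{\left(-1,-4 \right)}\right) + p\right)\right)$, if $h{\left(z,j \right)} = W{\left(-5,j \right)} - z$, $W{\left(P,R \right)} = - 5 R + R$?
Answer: $\frac{2715}{4} \approx 678.75$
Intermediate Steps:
$W{\left(P,R \right)} = - 4 R$
$E = -30$
$p = \frac{3}{8}$ ($p = \frac{-5 + 8}{8} = \frac{1}{8} \cdot 3 = \frac{3}{8} \approx 0.375$)
$h{\left(z,j \right)} = - z - 4 j$ ($h{\left(z,j \right)} = - 4 j - z = - z - 4 j$)
$E \left(h{\left(7,8 \right)} + \left(\left(12 + U{\left(-1,-4 \right)}\right) + p\right)\right) = - 30 \left(\left(\left(-1\right) 7 - 32\right) + \left(\left(12 + 4\right) + \frac{3}{8}\right)\right) = - 30 \left(\left(-7 - 32\right) + \left(16 + \frac{3}{8}\right)\right) = - 30 \left(-39 + \frac{131}{8}\right) = \left(-30\right) \left(- \frac{181}{8}\right) = \frac{2715}{4}$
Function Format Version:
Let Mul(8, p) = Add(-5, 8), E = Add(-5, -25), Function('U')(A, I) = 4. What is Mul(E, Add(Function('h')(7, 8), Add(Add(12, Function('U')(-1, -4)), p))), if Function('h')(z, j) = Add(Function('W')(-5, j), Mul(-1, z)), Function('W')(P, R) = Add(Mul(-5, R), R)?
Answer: Rational(2715, 4) ≈ 678.75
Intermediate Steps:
Function('W')(P, R) = Mul(-4, R)
E = -30
p = Rational(3, 8) (p = Mul(Rational(1, 8), Add(-5, 8)) = Mul(Rational(1, 8), 3) = Rational(3, 8) ≈ 0.37500)
Function('h')(z, j) = Add(Mul(-1, z), Mul(-4, j)) (Function('h')(z, j) = Add(Mul(-4, j), Mul(-1, z)) = Add(Mul(-1, z), Mul(-4, j)))
Mul(E, Add(Function('h')(7, 8), Add(Add(12, Function('U')(-1, -4)), p))) = Mul(-30, Add(Add(Mul(-1, 7), Mul(-4, 8)), Add(Add(12, 4), Rational(3, 8)))) = Mul(-30, Add(Add(-7, -32), Add(16, Rational(3, 8)))) = Mul(-30, Add(-39, Rational(131, 8))) = Mul(-30, Rational(-181, 8)) = Rational(2715, 4)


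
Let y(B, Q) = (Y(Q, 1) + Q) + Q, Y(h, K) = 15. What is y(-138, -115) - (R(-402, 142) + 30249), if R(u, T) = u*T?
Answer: 26620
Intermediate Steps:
R(u, T) = T*u
y(B, Q) = 15 + 2*Q (y(B, Q) = (15 + Q) + Q = 15 + 2*Q)
y(-138, -115) - (R(-402, 142) + 30249) = (15 + 2*(-115)) - (142*(-402) + 30249) = (15 - 230) - (-57084 + 30249) = -215 - 1*(-26835) = -215 + 26835 = 26620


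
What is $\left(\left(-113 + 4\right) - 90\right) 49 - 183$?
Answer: $-9934$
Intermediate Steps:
$\left(\left(-113 + 4\right) - 90\right) 49 - 183 = \left(-109 - 90\right) 49 - 183 = \left(-199\right) 49 - 183 = -9751 - 183 = -9934$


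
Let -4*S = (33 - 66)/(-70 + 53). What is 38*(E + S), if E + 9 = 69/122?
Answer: -702981/2074 ≈ -338.95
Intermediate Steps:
E = -1029/122 (E = -9 + 69/122 = -1029/122 ≈ -8.4344)
S = -33/68 (S = -(33 - 66)/(4*(-70 + 53)) = -(-33)/(4*(-17)) = -(-33)*(-1)/(4*17) = -¼*33/17 = -33/68 ≈ -0.48529)
38*(E + S) = 38*(-1029/122 - 33/68) = 38*(-36999/4148) = -702981/2074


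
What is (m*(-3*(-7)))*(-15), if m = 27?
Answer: -8505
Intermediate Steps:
(m*(-3*(-7)))*(-15) = (27*(-3*(-7)))*(-15) = (27*21)*(-15) = 567*(-15) = -8505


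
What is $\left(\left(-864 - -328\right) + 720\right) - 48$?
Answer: $136$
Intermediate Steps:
$\left(\left(-864 - -328\right) + 720\right) - 48 = \left(\left(-864 + 328\right) + 720\right) - 48 = \left(-536 + 720\right) - 48 = 184 - 48 = 136$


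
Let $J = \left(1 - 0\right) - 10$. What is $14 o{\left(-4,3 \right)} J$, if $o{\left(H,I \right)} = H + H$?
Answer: $1008$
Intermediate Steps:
$o{\left(H,I \right)} = 2 H$
$J = -9$ ($J = \left(1 + 0\right) - 10 = 1 - 10 = -9$)
$14 o{\left(-4,3 \right)} J = 14 \cdot 2 \left(-4\right) \left(-9\right) = 14 \left(-8\right) \left(-9\right) = \left(-112\right) \left(-9\right) = 1008$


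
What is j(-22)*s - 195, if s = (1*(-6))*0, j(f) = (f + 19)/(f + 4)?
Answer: -195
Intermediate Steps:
j(f) = (19 + f)/(4 + f)
s = 0 (s = -6*0 = 0)
j(-22)*s - 195 = ((19 - 22)/(4 - 22))*0 - 195 = (-3/(-18))*0 - 195 = -1/18*(-3)*0 - 195 = (1/6)*0 - 195 = 0 - 195 = -195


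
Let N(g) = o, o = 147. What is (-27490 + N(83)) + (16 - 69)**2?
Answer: -24534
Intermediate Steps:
N(g) = 147
(-27490 + N(83)) + (16 - 69)**2 = (-27490 + 147) + (16 - 69)**2 = -27343 + (-53)**2 = -27343 + 2809 = -24534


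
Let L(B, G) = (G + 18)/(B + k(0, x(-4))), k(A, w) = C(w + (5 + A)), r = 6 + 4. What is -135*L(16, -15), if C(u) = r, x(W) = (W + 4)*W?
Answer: -405/26 ≈ -15.577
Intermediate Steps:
x(W) = W*(4 + W) (x(W) = (4 + W)*W = W*(4 + W))
r = 10
C(u) = 10
k(A, w) = 10
L(B, G) = (18 + G)/(10 + B) (L(B, G) = (G + 18)/(B + 10) = (18 + G)/(10 + B))
-135*L(16, -15) = -135*(18 - 15)/(10 + 16) = -135*3/26 = -405/26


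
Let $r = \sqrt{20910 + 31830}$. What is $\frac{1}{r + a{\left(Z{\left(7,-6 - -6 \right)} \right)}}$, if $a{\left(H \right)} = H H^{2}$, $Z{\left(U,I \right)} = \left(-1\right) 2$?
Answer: $\frac{2}{13169} + \frac{3 \sqrt{1465}}{26338} \approx 0.0045116$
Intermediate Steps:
$Z{\left(U,I \right)} = -2$
$r = 6 \sqrt{1465}$ ($r = \sqrt{52740} = 6 \sqrt{1465} \approx 229.65$)
$a{\left(H \right)} = H^{3}$
$\frac{1}{r + a{\left(Z{\left(7,-6 - -6 \right)} \right)}} = \frac{1}{6 \sqrt{1465} + \left(-2\right)^{3}} = \frac{1}{6 \sqrt{1465} - 8} = \frac{1}{-8 + 6 \sqrt{1465}}$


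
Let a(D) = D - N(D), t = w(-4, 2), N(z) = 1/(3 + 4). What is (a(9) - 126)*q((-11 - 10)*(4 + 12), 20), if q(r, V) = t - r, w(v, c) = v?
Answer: -272240/7 ≈ -38891.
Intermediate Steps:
N(z) = ⅐ (N(z) = 1/7 = ⅐)
t = -4
q(r, V) = -4 - r
a(D) = -⅐ + D (a(D) = D - 1*⅐ = D - ⅐ = -⅐ + D)
(a(9) - 126)*q((-11 - 10)*(4 + 12), 20) = ((-⅐ + 9) - 126)*(-4 - (-11 - 10)*(4 + 12)) = (62/7 - 126)*(-4 - (-21)*16) = -820*(-4 - 1*(-336))/7 = -820*(-4 + 336)/7 = -820/7*332 = -272240/7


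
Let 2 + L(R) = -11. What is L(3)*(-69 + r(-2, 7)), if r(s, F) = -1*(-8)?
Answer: 793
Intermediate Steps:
L(R) = -13 (L(R) = -2 - 11 = -13)
r(s, F) = 8
L(3)*(-69 + r(-2, 7)) = -13*(-69 + 8) = -13*(-61) = 793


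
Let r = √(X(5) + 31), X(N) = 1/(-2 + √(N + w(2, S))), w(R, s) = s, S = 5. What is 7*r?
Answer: 7*√(-61 + 31*√10)/√(-2 + √10) ≈ 39.511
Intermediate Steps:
X(N) = 1/(-2 + √(5 + N)) (X(N) = 1/(-2 + √(N + 5)) = 1/(-2 + √(5 + N)))
r = √(31 + 1/(-2 + √10)) (r = √(1/(-2 + √(5 + 5)) + 31) = √(1/(-2 + √10) + 31) = √(31 + 1/(-2 + √10)) ≈ 5.6445)
7*r = 7*(√(-61 + 31*√10)/√(-2 + √10)) = 7*√(-61 + 31*√10)/√(-2 + √10)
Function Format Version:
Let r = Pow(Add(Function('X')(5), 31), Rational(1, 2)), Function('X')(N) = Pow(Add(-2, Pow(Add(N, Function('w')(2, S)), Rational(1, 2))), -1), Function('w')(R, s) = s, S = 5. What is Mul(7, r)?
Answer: Mul(7, Pow(Add(-61, Mul(31, Pow(10, Rational(1, 2)))), Rational(1, 2)), Pow(Add(-2, Pow(10, Rational(1, 2))), Rational(-1, 2))) ≈ 39.511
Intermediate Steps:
Function('X')(N) = Pow(Add(-2, Pow(Add(5, N), Rational(1, 2))), -1) (Function('X')(N) = Pow(Add(-2, Pow(Add(N, 5), Rational(1, 2))), -1) = Pow(Add(-2, Pow(Add(5, N), Rational(1, 2))), -1))
r = Pow(Add(31, Pow(Add(-2, Pow(10, Rational(1, 2))), -1)), Rational(1, 2)) (r = Pow(Add(Pow(Add(-2, Pow(Add(5, 5), Rational(1, 2))), -1), 31), Rational(1, 2)) = Pow(Add(Pow(Add(-2, Pow(10, Rational(1, 2))), -1), 31), Rational(1, 2)) = Pow(Add(31, Pow(Add(-2, Pow(10, Rational(1, 2))), -1)), Rational(1, 2)) ≈ 5.6445)
Mul(7, r) = Mul(7, Mul(Pow(Add(-61, Mul(31, Pow(10, Rational(1, 2)))), Rational(1, 2)), Pow(Add(-2, Pow(10, Rational(1, 2))), Rational(-1, 2)))) = Mul(7, Pow(Add(-61, Mul(31, Pow(10, Rational(1, 2)))), Rational(1, 2)), Pow(Add(-2, Pow(10, Rational(1, 2))), Rational(-1, 2)))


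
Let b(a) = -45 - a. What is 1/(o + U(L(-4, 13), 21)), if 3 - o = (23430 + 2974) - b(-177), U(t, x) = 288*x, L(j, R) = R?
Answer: -1/20221 ≈ -4.9454e-5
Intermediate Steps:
o = -26269 (o = 3 - ((23430 + 2974) - (-45 - 1*(-177))) = 3 - (26404 - (-45 + 177)) = 3 - (26404 - 1*132) = 3 - (26404 - 132) = 3 - 1*26272 = 3 - 26272 = -26269)
1/(o + U(L(-4, 13), 21)) = 1/(-26269 + 288*21) = 1/(-26269 + 6048) = 1/(-20221) = -1/20221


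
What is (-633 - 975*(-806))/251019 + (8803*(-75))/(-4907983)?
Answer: 1339853568862/410665661559 ≈ 3.2626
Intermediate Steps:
(-633 - 975*(-806))/251019 + (8803*(-75))/(-4907983) = (-633 + 785850)*(1/251019) - 660225*(-1/4907983) = 785217*(1/251019) + 660225/4907983 = 261739/83673 + 660225/4907983 = 1339853568862/410665661559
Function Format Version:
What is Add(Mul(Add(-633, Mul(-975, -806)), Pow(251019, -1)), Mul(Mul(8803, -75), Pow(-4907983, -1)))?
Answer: Rational(1339853568862, 410665661559) ≈ 3.2626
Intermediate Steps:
Add(Mul(Add(-633, Mul(-975, -806)), Pow(251019, -1)), Mul(Mul(8803, -75), Pow(-4907983, -1))) = Add(Mul(Add(-633, 785850), Rational(1, 251019)), Mul(-660225, Rational(-1, 4907983))) = Add(Mul(785217, Rational(1, 251019)), Rational(660225, 4907983)) = Add(Rational(261739, 83673), Rational(660225, 4907983)) = Rational(1339853568862, 410665661559)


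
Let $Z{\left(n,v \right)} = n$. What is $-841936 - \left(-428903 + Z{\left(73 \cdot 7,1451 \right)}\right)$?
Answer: $-413544$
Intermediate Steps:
$-841936 - \left(-428903 + Z{\left(73 \cdot 7,1451 \right)}\right) = -841936 - \left(-428903 + 73 \cdot 7\right) = -841936 - \left(-428903 + 511\right) = -841936 - -428392 = -841936 + 428392 = -413544$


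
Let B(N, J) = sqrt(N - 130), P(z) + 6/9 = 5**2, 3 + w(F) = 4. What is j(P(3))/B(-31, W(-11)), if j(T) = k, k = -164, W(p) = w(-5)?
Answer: 164*I*sqrt(161)/161 ≈ 12.925*I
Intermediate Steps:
w(F) = 1 (w(F) = -3 + 4 = 1)
W(p) = 1
P(z) = 73/3 (P(z) = -2/3 + 5**2 = -2/3 + 25 = 73/3)
j(T) = -164
B(N, J) = sqrt(-130 + N)
j(P(3))/B(-31, W(-11)) = -164/sqrt(-130 - 31) = -164*(-I*sqrt(161)/161) = -(-164)*I*sqrt(161)/161 = 164*I*sqrt(161)/161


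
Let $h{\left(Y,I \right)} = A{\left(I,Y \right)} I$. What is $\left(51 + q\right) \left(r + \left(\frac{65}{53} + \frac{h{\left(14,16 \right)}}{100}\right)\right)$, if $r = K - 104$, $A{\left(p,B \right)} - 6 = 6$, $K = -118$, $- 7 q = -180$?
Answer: $- \frac{155719797}{9275} \approx -16789.0$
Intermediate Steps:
$q = \frac{180}{7}$ ($q = \left(- \frac{1}{7}\right) \left(-180\right) = \frac{180}{7} \approx 25.714$)
$A{\left(p,B \right)} = 12$ ($A{\left(p,B \right)} = 6 + 6 = 12$)
$r = -222$ ($r = -118 - 104 = -222$)
$h{\left(Y,I \right)} = 12 I$
$\left(51 + q\right) \left(r + \left(\frac{65}{53} + \frac{h{\left(14,16 \right)}}{100}\right)\right) = \left(51 + \frac{180}{7}\right) \left(-222 + \left(\frac{65}{53} + \frac{12 \cdot 16}{100}\right)\right) = \frac{537 \left(-222 + \left(65 \cdot \frac{1}{53} + 192 \cdot \frac{1}{100}\right)\right)}{7} = \frac{537 \left(-222 + \left(\frac{65}{53} + \frac{48}{25}\right)\right)}{7} = \frac{537 \left(-222 + \frac{4169}{1325}\right)}{7} = \frac{537}{7} \left(- \frac{289981}{1325}\right) = - \frac{155719797}{9275}$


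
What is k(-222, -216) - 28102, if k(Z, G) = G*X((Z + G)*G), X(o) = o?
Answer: -20463430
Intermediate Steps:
k(Z, G) = G**2*(G + Z) (k(Z, G) = G*((Z + G)*G) = G*((G + Z)*G) = G*(G*(G + Z)) = G**2*(G + Z))
k(-222, -216) - 28102 = (-216)**2*(-216 - 222) - 28102 = 46656*(-438) - 28102 = -20435328 - 28102 = -20463430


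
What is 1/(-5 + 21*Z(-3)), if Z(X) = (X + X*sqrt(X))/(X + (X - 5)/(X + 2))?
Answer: -440/19651 + 315*I*sqrt(3)/19651 ≈ -0.022391 + 0.027764*I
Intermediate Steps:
Z(X) = (X + X**(3/2))/(X + (-5 + X)/(2 + X))
1/(-5 + 21*Z(-3)) = 1/(-5 + 21*(((-3)**2 + (-3)**(5/2) + 2*(-3) + 2*(-3)**(3/2))/(-5 + (-3)**2 + 3*(-3)))) = 1/(-5 + 21*((9 + 9*I*sqrt(3) - 6 + 2*(-3*I*sqrt(3)))/(-5 + 9 - 9))) = 1/(-5 + 21*((9 + 9*I*sqrt(3) - 6 - 6*I*sqrt(3))/(-5))) = 1/(-5 + 21*(-(3 + 3*I*sqrt(3))/5)) = 1/(-5 + 21*(-3/5 - 3*I*sqrt(3)/5)) = 1/(-5 + (-63/5 - 63*I*sqrt(3)/5)) = 1/(-88/5 - 63*I*sqrt(3)/5)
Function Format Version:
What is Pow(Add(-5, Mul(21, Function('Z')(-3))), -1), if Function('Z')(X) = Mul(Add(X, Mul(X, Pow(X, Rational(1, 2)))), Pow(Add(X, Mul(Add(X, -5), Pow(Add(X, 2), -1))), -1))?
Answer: Add(Rational(-440, 19651), Mul(Rational(315, 19651), I, Pow(3, Rational(1, 2)))) ≈ Add(-0.022391, Mul(0.027764, I))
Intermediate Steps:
Function('Z')(X) = Mul(Pow(Add(X, Mul(Pow(Add(2, X), -1), Add(-5, X))), -1), Add(X, Pow(X, Rational(3, 2)))) (Function('Z')(X) = Mul(Add(X, Pow(X, Rational(3, 2))), Pow(Add(X, Mul(Add(-5, X), Pow(Add(2, X), -1))), -1)) = Mul(Add(X, Pow(X, Rational(3, 2))), Pow(Add(X, Mul(Pow(Add(2, X), -1), Add(-5, X))), -1)) = Mul(Pow(Add(X, Mul(Pow(Add(2, X), -1), Add(-5, X))), -1), Add(X, Pow(X, Rational(3, 2)))))
Pow(Add(-5, Mul(21, Function('Z')(-3))), -1) = Pow(Add(-5, Mul(21, Mul(Pow(Add(-5, Pow(-3, 2), Mul(3, -3)), -1), Add(Pow(-3, 2), Pow(-3, Rational(5, 2)), Mul(2, -3), Mul(2, Pow(-3, Rational(3, 2))))))), -1) = Pow(Add(-5, Mul(21, Mul(Pow(Add(-5, 9, -9), -1), Add(9, Mul(9, I, Pow(3, Rational(1, 2))), -6, Mul(2, Mul(-3, I, Pow(3, Rational(1, 2)))))))), -1) = Pow(Add(-5, Mul(21, Mul(Pow(-5, -1), Add(9, Mul(9, I, Pow(3, Rational(1, 2))), -6, Mul(-6, I, Pow(3, Rational(1, 2))))))), -1) = Pow(Add(-5, Mul(21, Mul(Rational(-1, 5), Add(3, Mul(3, I, Pow(3, Rational(1, 2))))))), -1) = Pow(Add(-5, Mul(21, Add(Rational(-3, 5), Mul(Rational(-3, 5), I, Pow(3, Rational(1, 2)))))), -1) = Pow(Add(-5, Add(Rational(-63, 5), Mul(Rational(-63, 5), I, Pow(3, Rational(1, 2))))), -1) = Pow(Add(Rational(-88, 5), Mul(Rational(-63, 5), I, Pow(3, Rational(1, 2)))), -1)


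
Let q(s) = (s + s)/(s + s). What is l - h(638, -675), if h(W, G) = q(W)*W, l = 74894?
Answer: 74256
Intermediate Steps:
q(s) = 1 (q(s) = (2*s)/((2*s)) = (2*s)*(1/(2*s)) = 1)
h(W, G) = W (h(W, G) = 1*W = W)
l - h(638, -675) = 74894 - 1*638 = 74894 - 638 = 74256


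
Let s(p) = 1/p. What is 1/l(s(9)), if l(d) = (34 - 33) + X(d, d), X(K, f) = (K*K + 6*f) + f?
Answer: 81/145 ≈ 0.55862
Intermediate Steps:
X(K, f) = K**2 + 7*f (X(K, f) = (K**2 + 6*f) + f = K**2 + 7*f)
s(p) = 1/p
l(d) = 1 + d**2 + 7*d (l(d) = (34 - 33) + (d**2 + 7*d) = 1 + (d**2 + 7*d) = 1 + d**2 + 7*d)
1/l(s(9)) = 1/(1 + (1/9)**2 + 7/9) = 1/(1 + (1/9)**2 + 7*(1/9)) = 1/(1 + 1/81 + 7/9) = 1/(145/81) = 81/145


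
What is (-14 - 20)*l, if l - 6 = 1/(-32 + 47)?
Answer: -3094/15 ≈ -206.27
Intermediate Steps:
l = 91/15 (l = 6 + 1/(-32 + 47) = 6 + 1/15 = 91/15 ≈ 6.0667)
(-14 - 20)*l = (-14 - 20)*(91/15) = -34*91/15 = -3094/15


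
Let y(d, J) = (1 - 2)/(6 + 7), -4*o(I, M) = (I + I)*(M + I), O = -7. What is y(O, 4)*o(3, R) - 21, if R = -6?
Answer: -555/26 ≈ -21.346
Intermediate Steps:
o(I, M) = -I*(I + M)/2 (o(I, M) = -(I + I)*(M + I)/4 = -2*I*(I + M)/4 = -I*(I + M)/2)
y(d, J) = -1/13
y(O, 4)*o(3, R) - 21 = -(-1)*3*(3 - 6)/26 - 21 = -(-1)*3*(-3)/26 - 21 = -1/13*9/2 - 21 = -9/26 - 21 = -555/26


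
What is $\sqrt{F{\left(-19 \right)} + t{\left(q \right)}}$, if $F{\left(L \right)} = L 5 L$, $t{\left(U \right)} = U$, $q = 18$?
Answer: $\sqrt{1823} \approx 42.697$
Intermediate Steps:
$F{\left(L \right)} = 5 L^{2}$ ($F{\left(L \right)} = 5 L L = 5 L^{2}$)
$\sqrt{F{\left(-19 \right)} + t{\left(q \right)}} = \sqrt{5 \left(-19\right)^{2} + 18} = \sqrt{5 \cdot 361 + 18} = \sqrt{1805 + 18} = \sqrt{1823}$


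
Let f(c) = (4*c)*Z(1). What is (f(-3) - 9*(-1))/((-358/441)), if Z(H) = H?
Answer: 1323/358 ≈ 3.6955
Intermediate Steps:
f(c) = 4*c (f(c) = (4*c)*1 = 4*c)
(f(-3) - 9*(-1))/((-358/441)) = (4*(-3) - 9*(-1))/((-358/441)) = (-12 + 9)/((-358*1/441)) = -3/(-358/441) = -3*(-441/358) = 1323/358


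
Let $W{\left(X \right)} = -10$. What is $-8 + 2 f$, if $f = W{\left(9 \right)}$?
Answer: $-28$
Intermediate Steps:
$f = -10$
$-8 + 2 f = -8 + 2 \left(-10\right) = -8 - 20 = -28$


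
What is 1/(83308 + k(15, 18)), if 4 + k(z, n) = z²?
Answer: 1/83529 ≈ 1.1972e-5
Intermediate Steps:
k(z, n) = -4 + z²
1/(83308 + k(15, 18)) = 1/(83308 + (-4 + 15²)) = 1/(83308 + (-4 + 225)) = 1/(83308 + 221) = 1/83529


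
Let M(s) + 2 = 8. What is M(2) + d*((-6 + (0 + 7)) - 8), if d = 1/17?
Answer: 95/17 ≈ 5.5882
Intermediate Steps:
M(s) = 6 (M(s) = -2 + 8 = 6)
d = 1/17 ≈ 0.058824
M(2) + d*((-6 + (0 + 7)) - 8) = 6 + ((-6 + (0 + 7)) - 8)/17 = 6 + ((-6 + 7) - 8)/17 = 6 + (1 - 8)/17 = 6 + (1/17)*(-7) = 6 - 7/17 = 95/17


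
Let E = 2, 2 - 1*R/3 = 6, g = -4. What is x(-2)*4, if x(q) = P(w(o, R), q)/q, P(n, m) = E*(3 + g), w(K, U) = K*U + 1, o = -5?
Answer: 4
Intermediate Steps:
R = -12 (R = 6 - 3*6 = 6 - 18 = -12)
w(K, U) = 1 + K*U
P(n, m) = -2 (P(n, m) = 2*(3 - 4) = 2*(-1) = -2)
x(q) = -2/q
x(-2)*4 = -2/(-2)*4 = -2*(-½)*4 = 1*4 = 4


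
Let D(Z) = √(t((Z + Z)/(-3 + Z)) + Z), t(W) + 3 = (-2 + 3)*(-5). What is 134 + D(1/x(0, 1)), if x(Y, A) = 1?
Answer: 134 + I*√7 ≈ 134.0 + 2.6458*I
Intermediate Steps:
t(W) = -8 (t(W) = -3 + (-2 + 3)*(-5) = -3 + 1*(-5) = -3 - 5 = -8)
D(Z) = √(-8 + Z)
134 + D(1/x(0, 1)) = 134 + √(-8 + 1/1) = 134 + √(-8 + 1) = 134 + √(-7) = 134 + I*√7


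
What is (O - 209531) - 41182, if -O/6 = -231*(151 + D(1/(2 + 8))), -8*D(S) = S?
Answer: -1657773/40 ≈ -41444.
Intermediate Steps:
D(S) = -S/8
O = 8370747/40 (O = -(-1386)*(151 - 1/(8*(2 + 8))) = -(-1386)*(151 - 1/8/10) = -(-1386)*(151 - 1/8*1/10) = -(-1386)*(151 - 1/80) = -(-1386)*12079/80 = -6*(-2790249/80) = 8370747/40 ≈ 2.0927e+5)
(O - 209531) - 41182 = (8370747/40 - 209531) - 41182 = -10493/40 - 41182 = -1657773/40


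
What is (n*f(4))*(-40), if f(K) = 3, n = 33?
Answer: -3960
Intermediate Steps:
(n*f(4))*(-40) = (33*3)*(-40) = 99*(-40) = -3960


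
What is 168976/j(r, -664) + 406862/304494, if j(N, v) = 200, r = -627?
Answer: 3220846909/3806175 ≈ 846.22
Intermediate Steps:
168976/j(r, -664) + 406862/304494 = 168976/200 + 406862/304494 = 168976*(1/200) + 406862*(1/304494) = 21122/25 + 203431/152247 = 3220846909/3806175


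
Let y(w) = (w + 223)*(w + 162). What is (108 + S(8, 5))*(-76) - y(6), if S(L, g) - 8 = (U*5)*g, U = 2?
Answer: -51088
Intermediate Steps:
y(w) = (162 + w)*(223 + w) (y(w) = (223 + w)*(162 + w) = (162 + w)*(223 + w))
S(L, g) = 8 + 10*g (S(L, g) = 8 + (2*5)*g = 8 + 10*g)
(108 + S(8, 5))*(-76) - y(6) = (108 + (8 + 10*5))*(-76) - (36126 + 6² + 385*6) = (108 + (8 + 50))*(-76) - (36126 + 36 + 2310) = (108 + 58)*(-76) - 1*38472 = 166*(-76) - 38472 = -12616 - 38472 = -51088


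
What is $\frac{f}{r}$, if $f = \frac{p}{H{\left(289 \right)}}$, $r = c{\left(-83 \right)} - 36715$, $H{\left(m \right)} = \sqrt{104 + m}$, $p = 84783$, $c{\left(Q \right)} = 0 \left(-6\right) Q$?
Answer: $- \frac{28261 \sqrt{393}}{4809665} \approx -0.11648$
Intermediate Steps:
$c{\left(Q \right)} = 0$ ($c{\left(Q \right)} = 0 Q = 0$)
$r = -36715$ ($r = 0 - 36715 = -36715$)
$f = \frac{28261 \sqrt{393}}{131}$ ($f = \frac{84783}{\sqrt{104 + 289}} = \frac{84783}{\sqrt{393}} = 84783 \frac{\sqrt{393}}{393} = \frac{28261 \sqrt{393}}{131} \approx 4276.7$)
$\frac{f}{r} = \frac{\frac{28261}{131} \sqrt{393}}{-36715} = \frac{28261 \sqrt{393}}{131} \left(- \frac{1}{36715}\right) = - \frac{28261 \sqrt{393}}{4809665}$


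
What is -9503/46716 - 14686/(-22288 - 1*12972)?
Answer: 5161697/24223620 ≈ 0.21309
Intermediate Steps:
-9503/46716 - 14686/(-22288 - 1*12972) = -9503*1/46716 - 14686/(-22288 - 12972) = -559/2748 - 14686/(-35260) = -559/2748 - 14686*(-1/35260) = -559/2748 + 7343/17630 = 5161697/24223620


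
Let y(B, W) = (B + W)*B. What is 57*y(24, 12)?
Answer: 49248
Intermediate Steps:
y(B, W) = B*(B + W)
57*y(24, 12) = 57*(24*(24 + 12)) = 57*(24*36) = 57*864 = 49248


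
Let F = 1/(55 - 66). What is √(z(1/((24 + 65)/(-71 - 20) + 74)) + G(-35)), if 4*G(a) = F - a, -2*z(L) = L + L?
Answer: √46555594305/73095 ≈ 2.9519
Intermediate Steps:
z(L) = -L (z(L) = -(L + L)/2 = -L)
F = -1/11 (F = 1/(-11) = -1/11 ≈ -0.090909)
G(a) = -1/44 - a/4 (G(a) = (-1/11 - a)/4 = -1/44 - a/4)
√(z(1/((24 + 65)/(-71 - 20) + 74)) + G(-35)) = √(-1/((24 + 65)/(-71 - 20) + 74) + (-1/44 - ¼*(-35))) = √(-1/(89/(-91) + 74) + (-1/44 + 35/4)) = √(-1/(89*(-1/91) + 74) + 96/11) = √(-1/(-89/91 + 74) + 96/11) = √(-1/6645/91 + 96/11) = √(-1*91/6645 + 96/11) = √(-91/6645 + 96/11) = √(636919/73095) = √46555594305/73095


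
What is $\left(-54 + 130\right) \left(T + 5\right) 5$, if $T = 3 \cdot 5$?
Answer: $7600$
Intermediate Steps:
$T = 15$
$\left(-54 + 130\right) \left(T + 5\right) 5 = \left(-54 + 130\right) \left(15 + 5\right) 5 = 76 \cdot 20 \cdot 5 = 76 \cdot 100 = 7600$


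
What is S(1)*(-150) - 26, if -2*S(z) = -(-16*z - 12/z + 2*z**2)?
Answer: 1924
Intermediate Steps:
S(z) = z**2 - 8*z - 6/z (S(z) = -(-1)/(1/((z**2 - 9*z) + (z - 6/z))) = -(-1)/(1/(z**2 - 8*z - 6/z)) = -(-1)*(z**2 - 8*z - 6/z) = -(-2*z**2 + 12/z + 16*z)/2 = z**2 - 8*z - 6/z)
S(1)*(-150) - 26 = ((-6 + 1**2*(-8 + 1))/1)*(-150) - 26 = (1*(-6 + 1*(-7)))*(-150) - 26 = (1*(-6 - 7))*(-150) - 26 = (1*(-13))*(-150) - 26 = -13*(-150) - 26 = 1950 - 26 = 1924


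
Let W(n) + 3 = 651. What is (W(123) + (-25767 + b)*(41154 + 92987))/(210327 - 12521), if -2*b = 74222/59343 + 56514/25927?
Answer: -5318338671612355307/304341534601566 ≈ -17475.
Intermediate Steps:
b = -2639032048/1538585961 (b = -(74222/59343 + 56514/25927)/2 = -1/2*5278064096/1538585961 = -2639032048/1538585961 ≈ -1.7152)
W(n) = 648 (W(n) = -3 + 651 = 648)
(W(123) + (-25767 + b)*(41154 + 92987))/(210327 - 12521) = (648 + (-25767 - 2639032048/1538585961)*(41154 + 92987))/(210327 - 12521) = (648 - 39647383489135/1538585961*134141)/197806 = (648 - 5318339668616058035/1538585961)*(1/197806) = -5318338671612355307/1538585961*1/197806 = -5318338671612355307/304341534601566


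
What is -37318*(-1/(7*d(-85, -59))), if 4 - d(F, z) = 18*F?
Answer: 18659/5369 ≈ 3.4753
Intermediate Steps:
d(F, z) = 4 - 18*F
-37318*(-1/(7*d(-85, -59))) = -37318*(-1/(7*(4 - 18*(-85)))) = -37318*(-1/(7*(4 + 1530))) = -37318/(1534*(-7)) = -37318/(-10738) = -37318*(-1/10738) = 18659/5369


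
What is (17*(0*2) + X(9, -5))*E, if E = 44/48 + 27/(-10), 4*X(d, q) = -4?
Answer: 107/60 ≈ 1.7833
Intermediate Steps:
X(d, q) = -1 (X(d, q) = (¼)*(-4) = -1)
E = -107/60 (E = 44*(1/48) + 27*(-⅒) = 11/12 - 27/10 = -107/60 ≈ -1.7833)
(17*(0*2) + X(9, -5))*E = (17*(0*2) - 1)*(-107/60) = (17*0 - 1)*(-107/60) = (0 - 1)*(-107/60) = -1*(-107/60) = 107/60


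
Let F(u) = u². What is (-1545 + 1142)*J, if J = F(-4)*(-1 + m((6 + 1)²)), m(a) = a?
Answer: -309504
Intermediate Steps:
J = 768 (J = (-4)²*(-1 + (6 + 1)²) = 16*(-1 + 7²) = 16*(-1 + 49) = 16*48 = 768)
(-1545 + 1142)*J = (-1545 + 1142)*768 = -403*768 = -309504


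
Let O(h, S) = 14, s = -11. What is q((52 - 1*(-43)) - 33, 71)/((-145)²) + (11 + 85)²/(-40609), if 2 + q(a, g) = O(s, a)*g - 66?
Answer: -156162466/853804225 ≈ -0.18290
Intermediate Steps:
q(a, g) = -68 + 14*g (q(a, g) = -2 + (14*g - 66) = -2 + (-66 + 14*g) = -68 + 14*g)
q((52 - 1*(-43)) - 33, 71)/((-145)²) + (11 + 85)²/(-40609) = (-68 + 14*71)/((-145)²) + (11 + 85)²/(-40609) = (-68 + 994)/21025 + 96²*(-1/40609) = 926*(1/21025) + 9216*(-1/40609) = 926/21025 - 9216/40609 = -156162466/853804225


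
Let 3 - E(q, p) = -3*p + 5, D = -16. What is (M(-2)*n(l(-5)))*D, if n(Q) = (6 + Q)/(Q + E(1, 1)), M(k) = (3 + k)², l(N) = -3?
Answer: 24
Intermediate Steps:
E(q, p) = -2 + 3*p (E(q, p) = 3 - (-3*p + 5) = 3 - (5 - 3*p) = 3 + (-5 + 3*p) = -2 + 3*p)
n(Q) = (6 + Q)/(1 + Q) (n(Q) = (6 + Q)/(Q + (-2 + 3*1)) = (6 + Q)/(Q + (-2 + 3)) = (6 + Q)/(Q + 1) = (6 + Q)/(1 + Q))
(M(-2)*n(l(-5)))*D = ((3 - 2)²*((6 - 3)/(1 - 3)))*(-16) = (1²*(3/(-2)))*(-16) = (1*(-½*3))*(-16) = (1*(-3/2))*(-16) = -3/2*(-16) = 24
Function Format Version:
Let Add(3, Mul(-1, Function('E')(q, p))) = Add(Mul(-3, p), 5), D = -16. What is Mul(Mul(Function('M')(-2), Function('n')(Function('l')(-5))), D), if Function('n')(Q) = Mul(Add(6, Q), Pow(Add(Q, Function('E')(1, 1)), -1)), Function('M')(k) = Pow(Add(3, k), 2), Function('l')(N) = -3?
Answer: 24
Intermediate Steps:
Function('E')(q, p) = Add(-2, Mul(3, p)) (Function('E')(q, p) = Add(3, Mul(-1, Add(Mul(-3, p), 5))) = Add(3, Mul(-1, Add(5, Mul(-3, p)))) = Add(3, Add(-5, Mul(3, p))) = Add(-2, Mul(3, p)))
Function('n')(Q) = Mul(Pow(Add(1, Q), -1), Add(6, Q)) (Function('n')(Q) = Mul(Add(6, Q), Pow(Add(Q, Add(-2, Mul(3, 1))), -1)) = Mul(Add(6, Q), Pow(Add(Q, Add(-2, 3)), -1)) = Mul(Add(6, Q), Pow(Add(Q, 1), -1)) = Mul(Add(6, Q), Pow(Add(1, Q), -1)) = Mul(Pow(Add(1, Q), -1), Add(6, Q)))
Mul(Mul(Function('M')(-2), Function('n')(Function('l')(-5))), D) = Mul(Mul(Pow(Add(3, -2), 2), Mul(Pow(Add(1, -3), -1), Add(6, -3))), -16) = Mul(Mul(Pow(1, 2), Mul(Pow(-2, -1), 3)), -16) = Mul(Mul(1, Mul(Rational(-1, 2), 3)), -16) = Mul(Mul(1, Rational(-3, 2)), -16) = Mul(Rational(-3, 2), -16) = 24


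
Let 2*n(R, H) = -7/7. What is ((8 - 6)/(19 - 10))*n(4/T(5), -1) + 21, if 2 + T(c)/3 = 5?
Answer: 188/9 ≈ 20.889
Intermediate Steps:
T(c) = 9 (T(c) = -6 + 3*5 = -6 + 15 = 9)
n(R, H) = -½ (n(R, H) = (-7/7)/2 = (-7*⅐)/2 = (½)*(-1) = -½)
((8 - 6)/(19 - 10))*n(4/T(5), -1) + 21 = ((8 - 6)/(19 - 10))*(-½) + 21 = (2/9)*(-½) + 21 = -⅑ + 21 = 188/9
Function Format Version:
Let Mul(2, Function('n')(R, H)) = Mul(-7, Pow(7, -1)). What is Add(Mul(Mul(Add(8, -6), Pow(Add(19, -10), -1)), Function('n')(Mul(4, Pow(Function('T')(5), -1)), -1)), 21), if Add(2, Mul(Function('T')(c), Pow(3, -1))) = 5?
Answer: Rational(188, 9) ≈ 20.889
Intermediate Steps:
Function('T')(c) = 9 (Function('T')(c) = Add(-6, Mul(3, 5)) = Add(-6, 15) = 9)
Function('n')(R, H) = Rational(-1, 2) (Function('n')(R, H) = Mul(Rational(1, 2), Mul(-7, Pow(7, -1))) = Mul(Rational(1, 2), Mul(-7, Rational(1, 7))) = Mul(Rational(1, 2), -1) = Rational(-1, 2))
Add(Mul(Mul(Add(8, -6), Pow(Add(19, -10), -1)), Function('n')(Mul(4, Pow(Function('T')(5), -1)), -1)), 21) = Add(Mul(Mul(Add(8, -6), Pow(Add(19, -10), -1)), Rational(-1, 2)), 21) = Add(Mul(Mul(2, Pow(9, -1)), Rational(-1, 2)), 21) = Add(Mul(Mul(2, Rational(1, 9)), Rational(-1, 2)), 21) = Add(Mul(Rational(2, 9), Rational(-1, 2)), 21) = Add(Rational(-1, 9), 21) = Rational(188, 9)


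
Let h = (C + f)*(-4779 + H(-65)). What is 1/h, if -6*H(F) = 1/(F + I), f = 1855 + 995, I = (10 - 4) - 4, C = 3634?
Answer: -189/5856546562 ≈ -3.2272e-8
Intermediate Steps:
I = 2 (I = 6 - 4 = 2)
f = 2850
H(F) = -1/(6*(2 + F)) (H(F) = -1/(6*(F + 2)) = -1/(6*(2 + F)))
h = -5856546562/189 (h = (3634 + 2850)*(-4779 - 1/(12 + 6*(-65))) = 6484*(-4779 - 1/(12 - 390)) = 6484*(-4779 - 1/(-378)) = 6484*(-4779 - 1*(-1/378)) = 6484*(-4779 + 1/378) = 6484*(-1806461/378) = -5856546562/189 ≈ -3.0987e+7)
1/h = 1/(-5856546562/189) = -189/5856546562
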